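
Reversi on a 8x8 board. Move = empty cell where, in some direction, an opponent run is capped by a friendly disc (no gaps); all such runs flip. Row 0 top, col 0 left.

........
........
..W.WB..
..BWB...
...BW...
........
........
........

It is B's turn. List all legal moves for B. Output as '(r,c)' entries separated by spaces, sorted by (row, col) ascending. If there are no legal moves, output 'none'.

(1,1): no bracket -> illegal
(1,2): flips 1 -> legal
(1,3): no bracket -> illegal
(1,4): flips 1 -> legal
(1,5): no bracket -> illegal
(2,1): no bracket -> illegal
(2,3): flips 2 -> legal
(3,1): no bracket -> illegal
(3,5): no bracket -> illegal
(4,2): no bracket -> illegal
(4,5): flips 1 -> legal
(5,3): no bracket -> illegal
(5,4): flips 1 -> legal
(5,5): no bracket -> illegal

Answer: (1,2) (1,4) (2,3) (4,5) (5,4)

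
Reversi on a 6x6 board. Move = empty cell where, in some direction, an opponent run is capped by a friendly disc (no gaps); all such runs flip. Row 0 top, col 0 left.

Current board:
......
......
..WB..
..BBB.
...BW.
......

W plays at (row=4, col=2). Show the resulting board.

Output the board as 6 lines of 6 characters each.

Place W at (4,2); scan 8 dirs for brackets.
Dir NW: first cell '.' (not opp) -> no flip
Dir N: opp run (3,2) capped by W -> flip
Dir NE: opp run (3,3), next='.' -> no flip
Dir W: first cell '.' (not opp) -> no flip
Dir E: opp run (4,3) capped by W -> flip
Dir SW: first cell '.' (not opp) -> no flip
Dir S: first cell '.' (not opp) -> no flip
Dir SE: first cell '.' (not opp) -> no flip
All flips: (3,2) (4,3)

Answer: ......
......
..WB..
..WBB.
..WWW.
......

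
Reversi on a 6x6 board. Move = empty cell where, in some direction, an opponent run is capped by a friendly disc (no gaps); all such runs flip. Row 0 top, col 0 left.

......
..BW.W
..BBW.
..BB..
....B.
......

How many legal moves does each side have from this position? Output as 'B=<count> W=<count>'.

-- B to move --
(0,2): no bracket -> illegal
(0,3): flips 1 -> legal
(0,4): flips 1 -> legal
(0,5): no bracket -> illegal
(1,4): flips 1 -> legal
(2,5): flips 1 -> legal
(3,4): no bracket -> illegal
(3,5): no bracket -> illegal
B mobility = 4
-- W to move --
(0,1): no bracket -> illegal
(0,2): no bracket -> illegal
(0,3): no bracket -> illegal
(1,1): flips 1 -> legal
(1,4): no bracket -> illegal
(2,1): flips 2 -> legal
(3,1): flips 1 -> legal
(3,4): no bracket -> illegal
(3,5): no bracket -> illegal
(4,1): no bracket -> illegal
(4,2): flips 1 -> legal
(4,3): flips 2 -> legal
(4,5): no bracket -> illegal
(5,3): no bracket -> illegal
(5,4): no bracket -> illegal
(5,5): no bracket -> illegal
W mobility = 5

Answer: B=4 W=5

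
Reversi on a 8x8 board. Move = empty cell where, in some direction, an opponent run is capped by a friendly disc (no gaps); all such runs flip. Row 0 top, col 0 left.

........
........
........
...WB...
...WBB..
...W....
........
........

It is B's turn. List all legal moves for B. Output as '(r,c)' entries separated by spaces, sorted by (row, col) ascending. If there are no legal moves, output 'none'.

Answer: (2,2) (3,2) (4,2) (5,2) (6,2)

Derivation:
(2,2): flips 1 -> legal
(2,3): no bracket -> illegal
(2,4): no bracket -> illegal
(3,2): flips 1 -> legal
(4,2): flips 1 -> legal
(5,2): flips 1 -> legal
(5,4): no bracket -> illegal
(6,2): flips 1 -> legal
(6,3): no bracket -> illegal
(6,4): no bracket -> illegal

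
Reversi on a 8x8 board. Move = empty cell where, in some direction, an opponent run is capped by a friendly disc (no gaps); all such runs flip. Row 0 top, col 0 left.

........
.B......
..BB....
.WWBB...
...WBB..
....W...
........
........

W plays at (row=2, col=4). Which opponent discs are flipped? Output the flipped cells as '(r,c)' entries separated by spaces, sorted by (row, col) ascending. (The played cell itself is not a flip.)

Dir NW: first cell '.' (not opp) -> no flip
Dir N: first cell '.' (not opp) -> no flip
Dir NE: first cell '.' (not opp) -> no flip
Dir W: opp run (2,3) (2,2), next='.' -> no flip
Dir E: first cell '.' (not opp) -> no flip
Dir SW: opp run (3,3), next='.' -> no flip
Dir S: opp run (3,4) (4,4) capped by W -> flip
Dir SE: first cell '.' (not opp) -> no flip

Answer: (3,4) (4,4)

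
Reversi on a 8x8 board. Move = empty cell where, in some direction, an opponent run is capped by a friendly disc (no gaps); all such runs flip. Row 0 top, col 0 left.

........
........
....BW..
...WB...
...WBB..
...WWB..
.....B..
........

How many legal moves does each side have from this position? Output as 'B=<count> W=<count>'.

-- B to move --
(1,4): no bracket -> illegal
(1,5): no bracket -> illegal
(1,6): flips 1 -> legal
(2,2): flips 1 -> legal
(2,3): no bracket -> illegal
(2,6): flips 1 -> legal
(3,2): flips 3 -> legal
(3,5): no bracket -> illegal
(3,6): no bracket -> illegal
(4,2): flips 2 -> legal
(5,2): flips 3 -> legal
(6,2): flips 1 -> legal
(6,3): flips 1 -> legal
(6,4): flips 1 -> legal
B mobility = 9
-- W to move --
(1,3): no bracket -> illegal
(1,4): flips 3 -> legal
(1,5): flips 1 -> legal
(2,3): flips 1 -> legal
(3,5): flips 2 -> legal
(3,6): flips 1 -> legal
(4,6): flips 2 -> legal
(5,6): flips 1 -> legal
(6,4): no bracket -> illegal
(6,6): flips 2 -> legal
(7,4): no bracket -> illegal
(7,5): no bracket -> illegal
(7,6): flips 1 -> legal
W mobility = 9

Answer: B=9 W=9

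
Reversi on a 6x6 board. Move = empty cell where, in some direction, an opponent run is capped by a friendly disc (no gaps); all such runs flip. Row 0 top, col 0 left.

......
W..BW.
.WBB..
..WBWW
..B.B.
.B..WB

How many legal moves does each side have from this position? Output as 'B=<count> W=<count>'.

Answer: B=8 W=4

Derivation:
-- B to move --
(0,0): no bracket -> illegal
(0,1): no bracket -> illegal
(0,3): no bracket -> illegal
(0,4): no bracket -> illegal
(0,5): flips 1 -> legal
(1,1): no bracket -> illegal
(1,2): no bracket -> illegal
(1,5): flips 1 -> legal
(2,0): flips 1 -> legal
(2,4): flips 1 -> legal
(2,5): no bracket -> illegal
(3,0): no bracket -> illegal
(3,1): flips 1 -> legal
(4,1): flips 1 -> legal
(4,3): no bracket -> illegal
(4,5): flips 1 -> legal
(5,3): flips 1 -> legal
B mobility = 8
-- W to move --
(0,2): no bracket -> illegal
(0,3): no bracket -> illegal
(0,4): no bracket -> illegal
(1,1): no bracket -> illegal
(1,2): flips 3 -> legal
(2,4): flips 2 -> legal
(3,1): no bracket -> illegal
(4,0): no bracket -> illegal
(4,1): no bracket -> illegal
(4,3): no bracket -> illegal
(4,5): no bracket -> illegal
(5,0): no bracket -> illegal
(5,2): flips 1 -> legal
(5,3): flips 1 -> legal
W mobility = 4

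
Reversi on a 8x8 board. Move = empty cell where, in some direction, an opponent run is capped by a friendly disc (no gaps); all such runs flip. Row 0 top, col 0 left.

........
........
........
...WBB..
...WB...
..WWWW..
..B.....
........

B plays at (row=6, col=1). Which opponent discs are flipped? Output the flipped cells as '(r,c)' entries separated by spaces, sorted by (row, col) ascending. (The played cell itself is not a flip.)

Answer: (4,3) (5,2)

Derivation:
Dir NW: first cell '.' (not opp) -> no flip
Dir N: first cell '.' (not opp) -> no flip
Dir NE: opp run (5,2) (4,3) capped by B -> flip
Dir W: first cell '.' (not opp) -> no flip
Dir E: first cell 'B' (not opp) -> no flip
Dir SW: first cell '.' (not opp) -> no flip
Dir S: first cell '.' (not opp) -> no flip
Dir SE: first cell '.' (not opp) -> no flip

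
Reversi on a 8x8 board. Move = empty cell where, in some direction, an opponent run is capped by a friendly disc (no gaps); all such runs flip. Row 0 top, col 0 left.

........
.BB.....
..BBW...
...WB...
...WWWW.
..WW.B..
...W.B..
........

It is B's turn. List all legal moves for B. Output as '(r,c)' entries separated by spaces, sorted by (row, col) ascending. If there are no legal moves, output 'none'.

Answer: (1,4) (2,5) (3,2) (3,5) (3,7) (5,4) (5,6) (6,1) (7,3)

Derivation:
(1,3): no bracket -> illegal
(1,4): flips 1 -> legal
(1,5): no bracket -> illegal
(2,5): flips 1 -> legal
(3,2): flips 1 -> legal
(3,5): flips 1 -> legal
(3,6): no bracket -> illegal
(3,7): flips 1 -> legal
(4,1): no bracket -> illegal
(4,2): no bracket -> illegal
(4,7): no bracket -> illegal
(5,1): no bracket -> illegal
(5,4): flips 1 -> legal
(5,6): flips 1 -> legal
(5,7): no bracket -> illegal
(6,1): flips 2 -> legal
(6,2): no bracket -> illegal
(6,4): no bracket -> illegal
(7,2): no bracket -> illegal
(7,3): flips 4 -> legal
(7,4): no bracket -> illegal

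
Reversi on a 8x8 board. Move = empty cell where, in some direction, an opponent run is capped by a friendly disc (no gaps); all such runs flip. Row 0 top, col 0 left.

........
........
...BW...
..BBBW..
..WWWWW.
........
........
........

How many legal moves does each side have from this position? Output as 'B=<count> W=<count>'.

-- B to move --
(1,3): no bracket -> illegal
(1,4): flips 1 -> legal
(1,5): flips 1 -> legal
(2,5): flips 1 -> legal
(2,6): no bracket -> illegal
(3,1): no bracket -> illegal
(3,6): flips 1 -> legal
(3,7): no bracket -> illegal
(4,1): no bracket -> illegal
(4,7): no bracket -> illegal
(5,1): flips 1 -> legal
(5,2): flips 2 -> legal
(5,3): flips 1 -> legal
(5,4): flips 2 -> legal
(5,5): flips 1 -> legal
(5,6): flips 1 -> legal
(5,7): no bracket -> illegal
B mobility = 10
-- W to move --
(1,2): flips 2 -> legal
(1,3): flips 2 -> legal
(1,4): no bracket -> illegal
(2,1): flips 1 -> legal
(2,2): flips 3 -> legal
(2,5): flips 1 -> legal
(3,1): flips 3 -> legal
(4,1): no bracket -> illegal
W mobility = 6

Answer: B=10 W=6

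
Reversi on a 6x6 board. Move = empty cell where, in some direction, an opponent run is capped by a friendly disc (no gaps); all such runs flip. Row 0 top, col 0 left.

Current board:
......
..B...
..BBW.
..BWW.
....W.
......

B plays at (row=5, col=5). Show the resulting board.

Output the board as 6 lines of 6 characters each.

Answer: ......
..B...
..BBW.
..BBW.
....B.
.....B

Derivation:
Place B at (5,5); scan 8 dirs for brackets.
Dir NW: opp run (4,4) (3,3) capped by B -> flip
Dir N: first cell '.' (not opp) -> no flip
Dir NE: edge -> no flip
Dir W: first cell '.' (not opp) -> no flip
Dir E: edge -> no flip
Dir SW: edge -> no flip
Dir S: edge -> no flip
Dir SE: edge -> no flip
All flips: (3,3) (4,4)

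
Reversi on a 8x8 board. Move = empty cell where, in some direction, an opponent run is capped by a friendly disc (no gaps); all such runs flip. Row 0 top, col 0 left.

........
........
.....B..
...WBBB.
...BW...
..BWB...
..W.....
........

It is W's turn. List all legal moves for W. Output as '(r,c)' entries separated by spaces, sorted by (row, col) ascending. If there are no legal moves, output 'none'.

Answer: (2,4) (2,6) (3,7) (4,2) (5,1) (5,5) (6,4)

Derivation:
(1,4): no bracket -> illegal
(1,5): no bracket -> illegal
(1,6): no bracket -> illegal
(2,3): no bracket -> illegal
(2,4): flips 1 -> legal
(2,6): flips 1 -> legal
(2,7): no bracket -> illegal
(3,2): no bracket -> illegal
(3,7): flips 3 -> legal
(4,1): no bracket -> illegal
(4,2): flips 2 -> legal
(4,5): no bracket -> illegal
(4,6): no bracket -> illegal
(4,7): no bracket -> illegal
(5,1): flips 1 -> legal
(5,5): flips 1 -> legal
(6,1): no bracket -> illegal
(6,3): no bracket -> illegal
(6,4): flips 1 -> legal
(6,5): no bracket -> illegal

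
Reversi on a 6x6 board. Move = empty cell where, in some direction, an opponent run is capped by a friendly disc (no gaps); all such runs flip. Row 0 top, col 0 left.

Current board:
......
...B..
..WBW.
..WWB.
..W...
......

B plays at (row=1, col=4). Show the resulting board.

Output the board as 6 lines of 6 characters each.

Place B at (1,4); scan 8 dirs for brackets.
Dir NW: first cell '.' (not opp) -> no flip
Dir N: first cell '.' (not opp) -> no flip
Dir NE: first cell '.' (not opp) -> no flip
Dir W: first cell 'B' (not opp) -> no flip
Dir E: first cell '.' (not opp) -> no flip
Dir SW: first cell 'B' (not opp) -> no flip
Dir S: opp run (2,4) capped by B -> flip
Dir SE: first cell '.' (not opp) -> no flip
All flips: (2,4)

Answer: ......
...BB.
..WBB.
..WWB.
..W...
......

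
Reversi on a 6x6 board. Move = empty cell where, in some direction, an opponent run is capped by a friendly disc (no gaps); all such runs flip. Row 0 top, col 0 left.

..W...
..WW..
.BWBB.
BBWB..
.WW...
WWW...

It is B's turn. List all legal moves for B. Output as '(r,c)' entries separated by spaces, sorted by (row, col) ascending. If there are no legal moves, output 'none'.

(0,1): flips 1 -> legal
(0,3): flips 2 -> legal
(0,4): flips 2 -> legal
(1,1): flips 1 -> legal
(1,4): no bracket -> illegal
(4,0): no bracket -> illegal
(4,3): flips 1 -> legal
(5,3): flips 1 -> legal

Answer: (0,1) (0,3) (0,4) (1,1) (4,3) (5,3)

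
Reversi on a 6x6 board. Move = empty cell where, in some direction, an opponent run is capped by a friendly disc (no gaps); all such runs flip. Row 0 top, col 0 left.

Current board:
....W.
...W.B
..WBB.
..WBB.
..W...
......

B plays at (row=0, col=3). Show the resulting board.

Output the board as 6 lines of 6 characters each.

Answer: ...BW.
...B.B
..WBB.
..WBB.
..W...
......

Derivation:
Place B at (0,3); scan 8 dirs for brackets.
Dir NW: edge -> no flip
Dir N: edge -> no flip
Dir NE: edge -> no flip
Dir W: first cell '.' (not opp) -> no flip
Dir E: opp run (0,4), next='.' -> no flip
Dir SW: first cell '.' (not opp) -> no flip
Dir S: opp run (1,3) capped by B -> flip
Dir SE: first cell '.' (not opp) -> no flip
All flips: (1,3)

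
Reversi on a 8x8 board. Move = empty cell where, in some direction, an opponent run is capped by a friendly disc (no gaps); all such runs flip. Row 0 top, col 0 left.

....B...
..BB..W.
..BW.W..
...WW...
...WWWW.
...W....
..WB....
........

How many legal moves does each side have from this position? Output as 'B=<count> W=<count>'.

Answer: B=4 W=6

Derivation:
-- B to move --
(0,5): no bracket -> illegal
(0,6): no bracket -> illegal
(0,7): no bracket -> illegal
(1,4): no bracket -> illegal
(1,5): no bracket -> illegal
(1,7): no bracket -> illegal
(2,4): flips 1 -> legal
(2,6): no bracket -> illegal
(2,7): no bracket -> illegal
(3,2): no bracket -> illegal
(3,5): no bracket -> illegal
(3,6): no bracket -> illegal
(3,7): no bracket -> illegal
(4,2): no bracket -> illegal
(4,7): no bracket -> illegal
(5,1): no bracket -> illegal
(5,2): no bracket -> illegal
(5,4): no bracket -> illegal
(5,5): flips 2 -> legal
(5,6): flips 3 -> legal
(5,7): no bracket -> illegal
(6,1): flips 1 -> legal
(6,4): no bracket -> illegal
(7,1): no bracket -> illegal
(7,2): no bracket -> illegal
(7,3): no bracket -> illegal
B mobility = 4
-- W to move --
(0,1): flips 1 -> legal
(0,2): no bracket -> illegal
(0,3): flips 1 -> legal
(0,5): no bracket -> illegal
(1,1): flips 1 -> legal
(1,4): no bracket -> illegal
(1,5): no bracket -> illegal
(2,1): flips 1 -> legal
(2,4): no bracket -> illegal
(3,1): no bracket -> illegal
(3,2): no bracket -> illegal
(5,2): no bracket -> illegal
(5,4): no bracket -> illegal
(6,4): flips 1 -> legal
(7,2): no bracket -> illegal
(7,3): flips 1 -> legal
(7,4): no bracket -> illegal
W mobility = 6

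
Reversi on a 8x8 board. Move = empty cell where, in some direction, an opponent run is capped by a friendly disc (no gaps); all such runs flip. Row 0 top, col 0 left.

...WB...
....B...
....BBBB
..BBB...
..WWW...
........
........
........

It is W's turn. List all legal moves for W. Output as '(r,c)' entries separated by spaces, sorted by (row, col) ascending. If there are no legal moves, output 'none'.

Answer: (0,5) (1,5) (1,6) (2,1) (2,2) (2,3) (3,6)

Derivation:
(0,5): flips 1 -> legal
(1,3): no bracket -> illegal
(1,5): flips 2 -> legal
(1,6): flips 2 -> legal
(1,7): no bracket -> illegal
(2,1): flips 1 -> legal
(2,2): flips 2 -> legal
(2,3): flips 1 -> legal
(3,1): no bracket -> illegal
(3,5): no bracket -> illegal
(3,6): flips 2 -> legal
(3,7): no bracket -> illegal
(4,1): no bracket -> illegal
(4,5): no bracket -> illegal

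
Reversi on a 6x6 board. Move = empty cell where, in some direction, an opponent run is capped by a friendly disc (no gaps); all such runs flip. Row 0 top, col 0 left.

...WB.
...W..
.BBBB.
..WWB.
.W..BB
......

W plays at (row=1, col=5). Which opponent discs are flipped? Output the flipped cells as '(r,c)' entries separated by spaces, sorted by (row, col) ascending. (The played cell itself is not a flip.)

Dir NW: opp run (0,4), next=edge -> no flip
Dir N: first cell '.' (not opp) -> no flip
Dir NE: edge -> no flip
Dir W: first cell '.' (not opp) -> no flip
Dir E: edge -> no flip
Dir SW: opp run (2,4) capped by W -> flip
Dir S: first cell '.' (not opp) -> no flip
Dir SE: edge -> no flip

Answer: (2,4)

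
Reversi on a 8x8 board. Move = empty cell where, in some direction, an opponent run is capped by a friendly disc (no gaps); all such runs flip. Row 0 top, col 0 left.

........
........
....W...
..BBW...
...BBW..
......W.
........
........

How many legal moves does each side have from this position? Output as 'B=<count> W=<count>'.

Answer: B=5 W=4

Derivation:
-- B to move --
(1,3): no bracket -> illegal
(1,4): flips 2 -> legal
(1,5): flips 1 -> legal
(2,3): no bracket -> illegal
(2,5): flips 1 -> legal
(3,5): flips 1 -> legal
(3,6): no bracket -> illegal
(4,6): flips 1 -> legal
(4,7): no bracket -> illegal
(5,4): no bracket -> illegal
(5,5): no bracket -> illegal
(5,7): no bracket -> illegal
(6,5): no bracket -> illegal
(6,6): no bracket -> illegal
(6,7): no bracket -> illegal
B mobility = 5
-- W to move --
(2,1): no bracket -> illegal
(2,2): no bracket -> illegal
(2,3): no bracket -> illegal
(3,1): flips 2 -> legal
(3,5): no bracket -> illegal
(4,1): no bracket -> illegal
(4,2): flips 3 -> legal
(5,2): flips 1 -> legal
(5,3): no bracket -> illegal
(5,4): flips 1 -> legal
(5,5): no bracket -> illegal
W mobility = 4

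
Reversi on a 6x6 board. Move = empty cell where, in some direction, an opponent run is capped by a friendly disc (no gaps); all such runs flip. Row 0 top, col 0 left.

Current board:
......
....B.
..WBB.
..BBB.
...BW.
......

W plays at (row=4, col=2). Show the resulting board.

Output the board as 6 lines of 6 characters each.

Answer: ......
....B.
..WBB.
..WBB.
..WWW.
......

Derivation:
Place W at (4,2); scan 8 dirs for brackets.
Dir NW: first cell '.' (not opp) -> no flip
Dir N: opp run (3,2) capped by W -> flip
Dir NE: opp run (3,3) (2,4), next='.' -> no flip
Dir W: first cell '.' (not opp) -> no flip
Dir E: opp run (4,3) capped by W -> flip
Dir SW: first cell '.' (not opp) -> no flip
Dir S: first cell '.' (not opp) -> no flip
Dir SE: first cell '.' (not opp) -> no flip
All flips: (3,2) (4,3)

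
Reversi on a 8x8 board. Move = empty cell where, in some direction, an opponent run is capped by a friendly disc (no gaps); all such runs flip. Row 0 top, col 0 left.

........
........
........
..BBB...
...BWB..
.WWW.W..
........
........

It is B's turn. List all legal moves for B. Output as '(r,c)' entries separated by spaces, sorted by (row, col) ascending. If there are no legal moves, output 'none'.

(3,5): no bracket -> illegal
(4,0): no bracket -> illegal
(4,1): no bracket -> illegal
(4,2): no bracket -> illegal
(4,6): no bracket -> illegal
(5,0): no bracket -> illegal
(5,4): flips 1 -> legal
(5,6): no bracket -> illegal
(6,0): no bracket -> illegal
(6,1): flips 1 -> legal
(6,2): no bracket -> illegal
(6,3): flips 1 -> legal
(6,4): no bracket -> illegal
(6,5): flips 1 -> legal
(6,6): flips 2 -> legal

Answer: (5,4) (6,1) (6,3) (6,5) (6,6)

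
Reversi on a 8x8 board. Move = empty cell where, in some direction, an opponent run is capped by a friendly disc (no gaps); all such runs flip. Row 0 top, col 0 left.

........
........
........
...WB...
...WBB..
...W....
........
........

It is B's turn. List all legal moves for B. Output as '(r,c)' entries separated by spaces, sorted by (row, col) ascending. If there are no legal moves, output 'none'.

(2,2): flips 1 -> legal
(2,3): no bracket -> illegal
(2,4): no bracket -> illegal
(3,2): flips 1 -> legal
(4,2): flips 1 -> legal
(5,2): flips 1 -> legal
(5,4): no bracket -> illegal
(6,2): flips 1 -> legal
(6,3): no bracket -> illegal
(6,4): no bracket -> illegal

Answer: (2,2) (3,2) (4,2) (5,2) (6,2)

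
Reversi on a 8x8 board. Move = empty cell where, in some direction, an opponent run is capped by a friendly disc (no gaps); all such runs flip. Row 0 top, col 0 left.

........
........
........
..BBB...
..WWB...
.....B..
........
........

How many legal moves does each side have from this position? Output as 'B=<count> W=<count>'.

-- B to move --
(3,1): no bracket -> illegal
(4,1): flips 2 -> legal
(5,1): flips 1 -> legal
(5,2): flips 2 -> legal
(5,3): flips 1 -> legal
(5,4): flips 1 -> legal
B mobility = 5
-- W to move --
(2,1): flips 1 -> legal
(2,2): flips 1 -> legal
(2,3): flips 1 -> legal
(2,4): flips 1 -> legal
(2,5): flips 1 -> legal
(3,1): no bracket -> illegal
(3,5): no bracket -> illegal
(4,1): no bracket -> illegal
(4,5): flips 1 -> legal
(4,6): no bracket -> illegal
(5,3): no bracket -> illegal
(5,4): no bracket -> illegal
(5,6): no bracket -> illegal
(6,4): no bracket -> illegal
(6,5): no bracket -> illegal
(6,6): no bracket -> illegal
W mobility = 6

Answer: B=5 W=6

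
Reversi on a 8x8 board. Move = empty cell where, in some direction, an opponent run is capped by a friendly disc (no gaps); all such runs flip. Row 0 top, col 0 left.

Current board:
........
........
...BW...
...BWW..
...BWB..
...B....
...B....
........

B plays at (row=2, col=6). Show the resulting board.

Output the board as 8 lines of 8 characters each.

Place B at (2,6); scan 8 dirs for brackets.
Dir NW: first cell '.' (not opp) -> no flip
Dir N: first cell '.' (not opp) -> no flip
Dir NE: first cell '.' (not opp) -> no flip
Dir W: first cell '.' (not opp) -> no flip
Dir E: first cell '.' (not opp) -> no flip
Dir SW: opp run (3,5) (4,4) capped by B -> flip
Dir S: first cell '.' (not opp) -> no flip
Dir SE: first cell '.' (not opp) -> no flip
All flips: (3,5) (4,4)

Answer: ........
........
...BW.B.
...BWB..
...BBB..
...B....
...B....
........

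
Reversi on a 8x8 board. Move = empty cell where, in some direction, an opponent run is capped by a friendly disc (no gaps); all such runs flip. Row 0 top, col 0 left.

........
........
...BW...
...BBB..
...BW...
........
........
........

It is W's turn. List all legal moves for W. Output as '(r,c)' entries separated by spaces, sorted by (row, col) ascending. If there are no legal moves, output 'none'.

Answer: (2,2) (2,6) (4,2) (4,6)

Derivation:
(1,2): no bracket -> illegal
(1,3): no bracket -> illegal
(1,4): no bracket -> illegal
(2,2): flips 2 -> legal
(2,5): no bracket -> illegal
(2,6): flips 1 -> legal
(3,2): no bracket -> illegal
(3,6): no bracket -> illegal
(4,2): flips 2 -> legal
(4,5): no bracket -> illegal
(4,6): flips 1 -> legal
(5,2): no bracket -> illegal
(5,3): no bracket -> illegal
(5,4): no bracket -> illegal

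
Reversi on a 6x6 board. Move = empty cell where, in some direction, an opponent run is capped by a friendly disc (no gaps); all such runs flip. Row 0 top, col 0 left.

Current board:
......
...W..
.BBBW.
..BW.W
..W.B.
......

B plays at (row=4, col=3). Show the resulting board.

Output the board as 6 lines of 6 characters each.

Place B at (4,3); scan 8 dirs for brackets.
Dir NW: first cell 'B' (not opp) -> no flip
Dir N: opp run (3,3) capped by B -> flip
Dir NE: first cell '.' (not opp) -> no flip
Dir W: opp run (4,2), next='.' -> no flip
Dir E: first cell 'B' (not opp) -> no flip
Dir SW: first cell '.' (not opp) -> no flip
Dir S: first cell '.' (not opp) -> no flip
Dir SE: first cell '.' (not opp) -> no flip
All flips: (3,3)

Answer: ......
...W..
.BBBW.
..BB.W
..WBB.
......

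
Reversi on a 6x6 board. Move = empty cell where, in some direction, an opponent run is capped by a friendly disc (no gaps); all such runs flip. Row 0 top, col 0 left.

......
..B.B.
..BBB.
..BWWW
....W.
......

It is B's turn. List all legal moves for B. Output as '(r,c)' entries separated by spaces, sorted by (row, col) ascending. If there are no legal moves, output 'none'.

Answer: (4,2) (4,3) (4,5) (5,4) (5,5)

Derivation:
(2,5): no bracket -> illegal
(4,2): flips 1 -> legal
(4,3): flips 1 -> legal
(4,5): flips 1 -> legal
(5,3): no bracket -> illegal
(5,4): flips 2 -> legal
(5,5): flips 2 -> legal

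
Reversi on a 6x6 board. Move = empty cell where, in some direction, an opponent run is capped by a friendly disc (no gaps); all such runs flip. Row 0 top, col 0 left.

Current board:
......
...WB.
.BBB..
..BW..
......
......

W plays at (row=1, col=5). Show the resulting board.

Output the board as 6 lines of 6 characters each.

Answer: ......
...WWW
.BBB..
..BW..
......
......

Derivation:
Place W at (1,5); scan 8 dirs for brackets.
Dir NW: first cell '.' (not opp) -> no flip
Dir N: first cell '.' (not opp) -> no flip
Dir NE: edge -> no flip
Dir W: opp run (1,4) capped by W -> flip
Dir E: edge -> no flip
Dir SW: first cell '.' (not opp) -> no flip
Dir S: first cell '.' (not opp) -> no flip
Dir SE: edge -> no flip
All flips: (1,4)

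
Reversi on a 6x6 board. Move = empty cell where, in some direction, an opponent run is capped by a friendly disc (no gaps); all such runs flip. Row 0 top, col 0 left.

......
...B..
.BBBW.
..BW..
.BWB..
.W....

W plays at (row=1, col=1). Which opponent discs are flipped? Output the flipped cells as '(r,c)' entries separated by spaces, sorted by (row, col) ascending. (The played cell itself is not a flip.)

Dir NW: first cell '.' (not opp) -> no flip
Dir N: first cell '.' (not opp) -> no flip
Dir NE: first cell '.' (not opp) -> no flip
Dir W: first cell '.' (not opp) -> no flip
Dir E: first cell '.' (not opp) -> no flip
Dir SW: first cell '.' (not opp) -> no flip
Dir S: opp run (2,1), next='.' -> no flip
Dir SE: opp run (2,2) capped by W -> flip

Answer: (2,2)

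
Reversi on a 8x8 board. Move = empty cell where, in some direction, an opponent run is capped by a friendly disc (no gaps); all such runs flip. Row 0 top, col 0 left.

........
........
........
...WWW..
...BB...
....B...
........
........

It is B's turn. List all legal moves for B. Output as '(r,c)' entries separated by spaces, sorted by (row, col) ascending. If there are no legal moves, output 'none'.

(2,2): flips 1 -> legal
(2,3): flips 1 -> legal
(2,4): flips 1 -> legal
(2,5): flips 1 -> legal
(2,6): flips 1 -> legal
(3,2): no bracket -> illegal
(3,6): no bracket -> illegal
(4,2): no bracket -> illegal
(4,5): no bracket -> illegal
(4,6): no bracket -> illegal

Answer: (2,2) (2,3) (2,4) (2,5) (2,6)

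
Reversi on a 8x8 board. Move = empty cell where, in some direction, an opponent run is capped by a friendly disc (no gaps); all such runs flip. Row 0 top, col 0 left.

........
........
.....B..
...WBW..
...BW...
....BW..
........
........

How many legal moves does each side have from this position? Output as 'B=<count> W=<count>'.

-- B to move --
(2,2): no bracket -> illegal
(2,3): flips 1 -> legal
(2,4): no bracket -> illegal
(2,6): no bracket -> illegal
(3,2): flips 1 -> legal
(3,6): flips 1 -> legal
(4,2): no bracket -> illegal
(4,5): flips 2 -> legal
(4,6): no bracket -> illegal
(5,3): no bracket -> illegal
(5,6): flips 1 -> legal
(6,4): no bracket -> illegal
(6,5): no bracket -> illegal
(6,6): no bracket -> illegal
B mobility = 5
-- W to move --
(1,4): no bracket -> illegal
(1,5): flips 1 -> legal
(1,6): no bracket -> illegal
(2,3): no bracket -> illegal
(2,4): flips 1 -> legal
(2,6): no bracket -> illegal
(3,2): no bracket -> illegal
(3,6): no bracket -> illegal
(4,2): flips 1 -> legal
(4,5): no bracket -> illegal
(5,2): no bracket -> illegal
(5,3): flips 2 -> legal
(6,3): no bracket -> illegal
(6,4): flips 1 -> legal
(6,5): no bracket -> illegal
W mobility = 5

Answer: B=5 W=5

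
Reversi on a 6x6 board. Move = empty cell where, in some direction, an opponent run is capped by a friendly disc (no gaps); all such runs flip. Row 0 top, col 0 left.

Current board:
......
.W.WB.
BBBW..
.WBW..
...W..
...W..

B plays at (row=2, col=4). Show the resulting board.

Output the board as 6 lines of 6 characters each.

Place B at (2,4); scan 8 dirs for brackets.
Dir NW: opp run (1,3), next='.' -> no flip
Dir N: first cell 'B' (not opp) -> no flip
Dir NE: first cell '.' (not opp) -> no flip
Dir W: opp run (2,3) capped by B -> flip
Dir E: first cell '.' (not opp) -> no flip
Dir SW: opp run (3,3), next='.' -> no flip
Dir S: first cell '.' (not opp) -> no flip
Dir SE: first cell '.' (not opp) -> no flip
All flips: (2,3)

Answer: ......
.W.WB.
BBBBB.
.WBW..
...W..
...W..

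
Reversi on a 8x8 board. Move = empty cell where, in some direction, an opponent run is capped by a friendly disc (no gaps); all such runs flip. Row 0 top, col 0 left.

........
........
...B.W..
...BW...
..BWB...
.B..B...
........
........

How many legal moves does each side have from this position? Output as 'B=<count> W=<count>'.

-- B to move --
(1,4): no bracket -> illegal
(1,5): no bracket -> illegal
(1,6): no bracket -> illegal
(2,4): flips 1 -> legal
(2,6): no bracket -> illegal
(3,2): flips 1 -> legal
(3,5): flips 1 -> legal
(3,6): no bracket -> illegal
(4,5): flips 1 -> legal
(5,2): no bracket -> illegal
(5,3): flips 1 -> legal
B mobility = 5
-- W to move --
(1,2): flips 1 -> legal
(1,3): flips 2 -> legal
(1,4): no bracket -> illegal
(2,2): no bracket -> illegal
(2,4): no bracket -> illegal
(3,1): no bracket -> illegal
(3,2): flips 1 -> legal
(3,5): no bracket -> illegal
(4,0): no bracket -> illegal
(4,1): flips 1 -> legal
(4,5): flips 1 -> legal
(5,0): no bracket -> illegal
(5,2): no bracket -> illegal
(5,3): no bracket -> illegal
(5,5): no bracket -> illegal
(6,0): no bracket -> illegal
(6,1): no bracket -> illegal
(6,2): no bracket -> illegal
(6,3): no bracket -> illegal
(6,4): flips 2 -> legal
(6,5): flips 1 -> legal
W mobility = 7

Answer: B=5 W=7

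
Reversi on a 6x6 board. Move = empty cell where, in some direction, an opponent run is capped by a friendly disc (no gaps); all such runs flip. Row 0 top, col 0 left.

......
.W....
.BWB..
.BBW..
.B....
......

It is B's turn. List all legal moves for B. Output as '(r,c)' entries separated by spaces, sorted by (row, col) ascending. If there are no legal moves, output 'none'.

(0,0): no bracket -> illegal
(0,1): flips 1 -> legal
(0,2): no bracket -> illegal
(1,0): no bracket -> illegal
(1,2): flips 1 -> legal
(1,3): flips 1 -> legal
(2,0): no bracket -> illegal
(2,4): no bracket -> illegal
(3,4): flips 1 -> legal
(4,2): no bracket -> illegal
(4,3): flips 1 -> legal
(4,4): no bracket -> illegal

Answer: (0,1) (1,2) (1,3) (3,4) (4,3)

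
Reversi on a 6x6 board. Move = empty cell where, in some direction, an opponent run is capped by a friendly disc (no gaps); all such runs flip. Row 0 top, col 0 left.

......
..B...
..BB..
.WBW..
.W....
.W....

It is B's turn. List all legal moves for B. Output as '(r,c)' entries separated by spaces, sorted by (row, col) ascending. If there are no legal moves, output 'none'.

Answer: (3,0) (3,4) (4,0) (4,3) (4,4) (5,0)

Derivation:
(2,0): no bracket -> illegal
(2,1): no bracket -> illegal
(2,4): no bracket -> illegal
(3,0): flips 1 -> legal
(3,4): flips 1 -> legal
(4,0): flips 1 -> legal
(4,2): no bracket -> illegal
(4,3): flips 1 -> legal
(4,4): flips 1 -> legal
(5,0): flips 1 -> legal
(5,2): no bracket -> illegal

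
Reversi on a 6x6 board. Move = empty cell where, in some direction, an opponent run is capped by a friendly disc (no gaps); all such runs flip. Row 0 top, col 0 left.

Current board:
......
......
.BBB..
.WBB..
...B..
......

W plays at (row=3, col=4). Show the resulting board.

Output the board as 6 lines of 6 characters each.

Place W at (3,4); scan 8 dirs for brackets.
Dir NW: opp run (2,3), next='.' -> no flip
Dir N: first cell '.' (not opp) -> no flip
Dir NE: first cell '.' (not opp) -> no flip
Dir W: opp run (3,3) (3,2) capped by W -> flip
Dir E: first cell '.' (not opp) -> no flip
Dir SW: opp run (4,3), next='.' -> no flip
Dir S: first cell '.' (not opp) -> no flip
Dir SE: first cell '.' (not opp) -> no flip
All flips: (3,2) (3,3)

Answer: ......
......
.BBB..
.WWWW.
...B..
......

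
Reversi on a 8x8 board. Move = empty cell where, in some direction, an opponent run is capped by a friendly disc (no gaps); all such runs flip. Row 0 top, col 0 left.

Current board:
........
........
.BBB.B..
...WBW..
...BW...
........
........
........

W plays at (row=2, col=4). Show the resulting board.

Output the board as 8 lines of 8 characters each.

Place W at (2,4); scan 8 dirs for brackets.
Dir NW: first cell '.' (not opp) -> no flip
Dir N: first cell '.' (not opp) -> no flip
Dir NE: first cell '.' (not opp) -> no flip
Dir W: opp run (2,3) (2,2) (2,1), next='.' -> no flip
Dir E: opp run (2,5), next='.' -> no flip
Dir SW: first cell 'W' (not opp) -> no flip
Dir S: opp run (3,4) capped by W -> flip
Dir SE: first cell 'W' (not opp) -> no flip
All flips: (3,4)

Answer: ........
........
.BBBWB..
...WWW..
...BW...
........
........
........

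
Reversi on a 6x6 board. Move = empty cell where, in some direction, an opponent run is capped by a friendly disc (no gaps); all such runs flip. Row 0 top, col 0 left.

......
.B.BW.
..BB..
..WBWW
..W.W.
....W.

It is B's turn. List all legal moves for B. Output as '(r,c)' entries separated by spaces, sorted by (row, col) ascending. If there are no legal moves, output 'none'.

(0,3): no bracket -> illegal
(0,4): no bracket -> illegal
(0,5): flips 1 -> legal
(1,5): flips 1 -> legal
(2,1): no bracket -> illegal
(2,4): no bracket -> illegal
(2,5): no bracket -> illegal
(3,1): flips 1 -> legal
(4,1): flips 1 -> legal
(4,3): no bracket -> illegal
(4,5): flips 1 -> legal
(5,1): flips 1 -> legal
(5,2): flips 2 -> legal
(5,3): no bracket -> illegal
(5,5): flips 1 -> legal

Answer: (0,5) (1,5) (3,1) (4,1) (4,5) (5,1) (5,2) (5,5)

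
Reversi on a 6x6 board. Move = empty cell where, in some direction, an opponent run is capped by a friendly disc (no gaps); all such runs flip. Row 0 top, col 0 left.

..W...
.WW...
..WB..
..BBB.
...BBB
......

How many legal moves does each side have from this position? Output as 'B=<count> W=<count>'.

Answer: B=3 W=3

Derivation:
-- B to move --
(0,0): flips 2 -> legal
(0,1): flips 1 -> legal
(0,3): no bracket -> illegal
(1,0): no bracket -> illegal
(1,3): no bracket -> illegal
(2,0): no bracket -> illegal
(2,1): flips 1 -> legal
(3,1): no bracket -> illegal
B mobility = 3
-- W to move --
(1,3): no bracket -> illegal
(1,4): no bracket -> illegal
(2,1): no bracket -> illegal
(2,4): flips 1 -> legal
(2,5): no bracket -> illegal
(3,1): no bracket -> illegal
(3,5): no bracket -> illegal
(4,1): no bracket -> illegal
(4,2): flips 1 -> legal
(5,2): no bracket -> illegal
(5,3): no bracket -> illegal
(5,4): no bracket -> illegal
(5,5): flips 2 -> legal
W mobility = 3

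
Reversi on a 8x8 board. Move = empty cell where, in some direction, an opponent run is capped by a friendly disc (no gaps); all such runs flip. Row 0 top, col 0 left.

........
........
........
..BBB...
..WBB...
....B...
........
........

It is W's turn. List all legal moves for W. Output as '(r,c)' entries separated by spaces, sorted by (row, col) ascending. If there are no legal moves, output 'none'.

Answer: (2,2) (2,4) (4,5)

Derivation:
(2,1): no bracket -> illegal
(2,2): flips 1 -> legal
(2,3): no bracket -> illegal
(2,4): flips 1 -> legal
(2,5): no bracket -> illegal
(3,1): no bracket -> illegal
(3,5): no bracket -> illegal
(4,1): no bracket -> illegal
(4,5): flips 2 -> legal
(5,2): no bracket -> illegal
(5,3): no bracket -> illegal
(5,5): no bracket -> illegal
(6,3): no bracket -> illegal
(6,4): no bracket -> illegal
(6,5): no bracket -> illegal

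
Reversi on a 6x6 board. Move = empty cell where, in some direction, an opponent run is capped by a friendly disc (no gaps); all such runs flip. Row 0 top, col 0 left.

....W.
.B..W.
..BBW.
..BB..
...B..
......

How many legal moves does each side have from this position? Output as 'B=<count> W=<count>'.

-- B to move --
(0,3): no bracket -> illegal
(0,5): flips 1 -> legal
(1,3): no bracket -> illegal
(1,5): flips 1 -> legal
(2,5): flips 1 -> legal
(3,4): no bracket -> illegal
(3,5): no bracket -> illegal
B mobility = 3
-- W to move --
(0,0): no bracket -> illegal
(0,1): no bracket -> illegal
(0,2): no bracket -> illegal
(1,0): no bracket -> illegal
(1,2): no bracket -> illegal
(1,3): no bracket -> illegal
(2,0): no bracket -> illegal
(2,1): flips 2 -> legal
(3,1): no bracket -> illegal
(3,4): no bracket -> illegal
(4,1): flips 2 -> legal
(4,2): flips 1 -> legal
(4,4): no bracket -> illegal
(5,2): no bracket -> illegal
(5,3): no bracket -> illegal
(5,4): no bracket -> illegal
W mobility = 3

Answer: B=3 W=3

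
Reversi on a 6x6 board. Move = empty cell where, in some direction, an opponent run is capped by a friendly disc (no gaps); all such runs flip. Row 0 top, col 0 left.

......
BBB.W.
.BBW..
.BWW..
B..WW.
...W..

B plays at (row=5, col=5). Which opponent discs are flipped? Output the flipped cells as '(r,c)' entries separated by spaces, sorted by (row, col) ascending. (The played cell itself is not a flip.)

Dir NW: opp run (4,4) (3,3) capped by B -> flip
Dir N: first cell '.' (not opp) -> no flip
Dir NE: edge -> no flip
Dir W: first cell '.' (not opp) -> no flip
Dir E: edge -> no flip
Dir SW: edge -> no flip
Dir S: edge -> no flip
Dir SE: edge -> no flip

Answer: (3,3) (4,4)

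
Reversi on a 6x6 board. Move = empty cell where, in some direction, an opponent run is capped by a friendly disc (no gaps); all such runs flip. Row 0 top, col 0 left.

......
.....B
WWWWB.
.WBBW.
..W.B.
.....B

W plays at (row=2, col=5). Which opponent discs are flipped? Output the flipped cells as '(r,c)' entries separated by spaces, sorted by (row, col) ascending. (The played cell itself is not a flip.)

Answer: (2,4)

Derivation:
Dir NW: first cell '.' (not opp) -> no flip
Dir N: opp run (1,5), next='.' -> no flip
Dir NE: edge -> no flip
Dir W: opp run (2,4) capped by W -> flip
Dir E: edge -> no flip
Dir SW: first cell 'W' (not opp) -> no flip
Dir S: first cell '.' (not opp) -> no flip
Dir SE: edge -> no flip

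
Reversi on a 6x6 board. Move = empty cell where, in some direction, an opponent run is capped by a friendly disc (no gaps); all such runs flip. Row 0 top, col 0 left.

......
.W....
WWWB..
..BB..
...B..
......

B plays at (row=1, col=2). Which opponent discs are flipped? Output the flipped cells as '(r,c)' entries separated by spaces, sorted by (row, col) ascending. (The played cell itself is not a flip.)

Answer: (2,2)

Derivation:
Dir NW: first cell '.' (not opp) -> no flip
Dir N: first cell '.' (not opp) -> no flip
Dir NE: first cell '.' (not opp) -> no flip
Dir W: opp run (1,1), next='.' -> no flip
Dir E: first cell '.' (not opp) -> no flip
Dir SW: opp run (2,1), next='.' -> no flip
Dir S: opp run (2,2) capped by B -> flip
Dir SE: first cell 'B' (not opp) -> no flip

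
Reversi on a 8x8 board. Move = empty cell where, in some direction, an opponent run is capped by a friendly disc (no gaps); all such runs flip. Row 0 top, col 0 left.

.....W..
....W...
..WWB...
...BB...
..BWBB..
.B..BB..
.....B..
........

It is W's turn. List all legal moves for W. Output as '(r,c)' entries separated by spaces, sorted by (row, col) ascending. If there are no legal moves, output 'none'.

Answer: (2,5) (4,1) (4,6) (5,6) (6,4) (6,6) (7,6)

Derivation:
(1,3): no bracket -> illegal
(1,5): no bracket -> illegal
(2,5): flips 2 -> legal
(3,1): no bracket -> illegal
(3,2): no bracket -> illegal
(3,5): no bracket -> illegal
(3,6): no bracket -> illegal
(4,0): no bracket -> illegal
(4,1): flips 1 -> legal
(4,6): flips 2 -> legal
(5,0): no bracket -> illegal
(5,2): no bracket -> illegal
(5,3): no bracket -> illegal
(5,6): flips 2 -> legal
(6,0): no bracket -> illegal
(6,1): no bracket -> illegal
(6,2): no bracket -> illegal
(6,3): no bracket -> illegal
(6,4): flips 4 -> legal
(6,6): flips 3 -> legal
(7,4): no bracket -> illegal
(7,5): no bracket -> illegal
(7,6): flips 2 -> legal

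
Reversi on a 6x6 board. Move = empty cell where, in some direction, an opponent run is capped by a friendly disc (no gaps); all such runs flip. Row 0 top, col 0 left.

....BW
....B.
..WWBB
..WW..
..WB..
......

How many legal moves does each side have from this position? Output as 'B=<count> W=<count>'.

Answer: B=4 W=5

Derivation:
-- B to move --
(1,1): no bracket -> illegal
(1,2): no bracket -> illegal
(1,3): flips 2 -> legal
(1,5): no bracket -> illegal
(2,1): flips 3 -> legal
(3,1): no bracket -> illegal
(3,4): no bracket -> illegal
(4,1): flips 3 -> legal
(4,4): no bracket -> illegal
(5,1): flips 2 -> legal
(5,2): no bracket -> illegal
(5,3): no bracket -> illegal
B mobility = 4
-- W to move --
(0,3): flips 1 -> legal
(1,3): no bracket -> illegal
(1,5): flips 1 -> legal
(3,4): no bracket -> illegal
(3,5): no bracket -> illegal
(4,4): flips 1 -> legal
(5,2): no bracket -> illegal
(5,3): flips 1 -> legal
(5,4): flips 1 -> legal
W mobility = 5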